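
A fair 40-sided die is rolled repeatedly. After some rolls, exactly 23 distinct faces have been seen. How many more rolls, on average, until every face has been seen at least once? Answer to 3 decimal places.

From k distinct to k+1 distinct takes on average 40/(40-k) rolls.
Sum over k = 23,...,39: E = 40/17 + 40/16 + 40/15 + ... + 40/2 + 40/1 = 137.5821.

137.582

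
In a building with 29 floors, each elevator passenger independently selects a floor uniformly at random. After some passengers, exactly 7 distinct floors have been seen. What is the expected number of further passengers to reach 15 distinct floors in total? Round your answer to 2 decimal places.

12.74

From k distinct to k+1 distinct takes on average 29/(29-k) passengers.
Sum over k = 7,...,14: E = 29/22 + 29/21 + 29/20 + ... + 29/16 + 29/15 = 12.738.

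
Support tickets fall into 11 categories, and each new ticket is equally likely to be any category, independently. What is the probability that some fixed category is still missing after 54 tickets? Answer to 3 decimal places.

Each ticket misses the fixed category with probability (11-1)/11 = 10/11, independently.
P(still missing after 54) = (10/11)^54 = 0.0058.

0.006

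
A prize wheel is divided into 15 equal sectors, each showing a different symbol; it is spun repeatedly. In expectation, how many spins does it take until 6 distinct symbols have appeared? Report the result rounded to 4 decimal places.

Going from k to k+1 distinct takes a geometric number of spins with mean 15/(15-k).
Sum over k = 0,...,5: E = 15/15 + 15/14 + 15/13 + 15/12 + 15/11 + 15/10 = 7.33891.

7.3389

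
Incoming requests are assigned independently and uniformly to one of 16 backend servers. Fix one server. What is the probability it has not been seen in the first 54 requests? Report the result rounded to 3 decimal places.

Each request misses the fixed server with probability (16-1)/16 = 15/16, independently.
P(still missing after 54) = (15/16)^54 = 0.0307.

0.031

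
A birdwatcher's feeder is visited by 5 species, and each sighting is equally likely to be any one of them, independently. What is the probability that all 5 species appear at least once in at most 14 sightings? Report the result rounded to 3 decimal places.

Let A_i be the event that species i is missing after 14 sightings. By inclusion–exclusion on the A_i,
P(all seen) = Σ_{j=0}^{5} (-1)^j C(5,j)((5-j)/5)^14
= 1.0000 - 0.2199 + 0.0078 - 0.0000 + 0.0000 - 0.0000
= 0.7879.

0.788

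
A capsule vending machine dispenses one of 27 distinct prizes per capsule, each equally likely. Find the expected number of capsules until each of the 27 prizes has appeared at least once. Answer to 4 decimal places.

105.0693

The wait to go from k to k+1 distinct prizes is geometric with mean 27/(27-k).
E[T] = 27/27 + 27/26 + 27/25 + ... + 27/2 + 27/1 = 27·H_{27}.
H_{27} = 3.89146, so E[T] = 105.06933.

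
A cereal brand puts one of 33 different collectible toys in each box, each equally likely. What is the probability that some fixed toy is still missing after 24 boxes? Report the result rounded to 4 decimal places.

0.4778

Each box misses the fixed toy with probability (33-1)/33 = 32/33, independently.
P(still missing after 24) = (32/33)^24 = 0.47782.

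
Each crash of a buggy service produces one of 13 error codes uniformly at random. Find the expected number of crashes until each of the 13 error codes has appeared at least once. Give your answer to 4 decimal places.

41.3417

The wait to go from k to k+1 distinct error codes is geometric with mean 13/(13-k).
E[T] = 13/13 + 13/12 + 13/11 + ... + 13/2 + 13/1 = 13·H_{13}.
H_{13} = 3.18013, so E[T] = 41.34174.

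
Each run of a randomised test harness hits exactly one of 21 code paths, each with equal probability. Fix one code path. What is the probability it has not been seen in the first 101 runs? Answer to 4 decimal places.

0.0072

Each run misses the fixed code path with probability (21-1)/21 = 20/21, independently.
P(still missing after 101) = (20/21)^101 = 0.00724.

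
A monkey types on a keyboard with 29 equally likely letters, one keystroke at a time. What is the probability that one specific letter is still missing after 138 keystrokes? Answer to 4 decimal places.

Each keystroke misses the fixed letter with probability (29-1)/29 = 28/29, independently.
P(still missing after 138) = (28/29)^138 = 0.00789.

0.0079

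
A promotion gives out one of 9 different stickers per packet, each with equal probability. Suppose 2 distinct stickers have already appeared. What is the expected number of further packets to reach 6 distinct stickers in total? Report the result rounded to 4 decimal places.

6.8357

From k distinct to k+1 distinct takes on average 9/(9-k) packets.
Sum over k = 2,...,5: E = 9/7 + 9/6 + 9/5 + 9/4 = 6.83571.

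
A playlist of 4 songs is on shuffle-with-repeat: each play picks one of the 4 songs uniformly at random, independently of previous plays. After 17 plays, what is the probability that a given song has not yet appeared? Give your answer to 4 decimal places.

Each play misses the fixed song with probability (4-1)/4 = 3/4, independently.
P(still missing after 17) = (3/4)^17 = 0.00752.

0.0075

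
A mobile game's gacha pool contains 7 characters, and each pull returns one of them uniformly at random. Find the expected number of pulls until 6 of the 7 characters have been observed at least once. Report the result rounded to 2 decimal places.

Going from k to k+1 distinct takes a geometric number of pulls with mean 7/(7-k).
Sum over k = 0,...,5: E = 7/7 + 7/6 + 7/5 + 7/4 + 7/3 + 7/2 = 11.150.

11.15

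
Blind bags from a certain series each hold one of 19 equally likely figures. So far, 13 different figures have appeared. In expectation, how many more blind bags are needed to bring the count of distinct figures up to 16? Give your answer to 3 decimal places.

11.717

With k distinct figures already seen, the next new one takes an expected 19/(19-k) blind bags.
Sum over k = 13,...,15: E = 19/6 + 19/5 + 19/4 = 11.7167.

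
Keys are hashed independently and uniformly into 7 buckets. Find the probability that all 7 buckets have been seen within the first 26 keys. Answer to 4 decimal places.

0.8761

Let A_i be the event that bucket i is missing after 26 keys. By inclusion–exclusion on the A_i,
P(all seen) = Σ_{j=0}^{7} (-1)^j C(7,j)((7-j)/7)^26
= 1.00000 - 0.12720 + 0.00333 - 0.00002 + 0.00000 - 0.00000 + 0.00000 - 0.00000
= 0.87612.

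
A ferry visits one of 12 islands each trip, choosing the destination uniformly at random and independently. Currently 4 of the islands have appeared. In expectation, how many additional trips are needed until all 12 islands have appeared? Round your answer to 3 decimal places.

The wait to go from k to k+1 distinct islands is geometric with mean 12/(12-k).
Sum over k = 4,...,11: E = 12/8 + 12/7 + 12/6 + ... + 12/2 + 12/1 = 32.6143.

32.614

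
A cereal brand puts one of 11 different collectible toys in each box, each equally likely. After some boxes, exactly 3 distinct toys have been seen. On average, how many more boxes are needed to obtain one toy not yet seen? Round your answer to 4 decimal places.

1.3750

The number of boxes until the next new toy is geometric with success probability 8/11, so its mean is 11/8.
E = 11/8 = 1.37500.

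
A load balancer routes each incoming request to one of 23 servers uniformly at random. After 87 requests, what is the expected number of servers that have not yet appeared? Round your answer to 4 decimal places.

0.4810

For each server, P(unseen after 87) = (22/23)^87 = 0.02091.
By linearity of expectation, E[unseen] = 23·(22/23)^87 = 0.48104.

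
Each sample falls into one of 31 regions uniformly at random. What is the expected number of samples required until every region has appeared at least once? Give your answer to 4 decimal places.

124.8446

The wait to go from k to k+1 distinct regions is geometric with mean 31/(31-k).
E[T] = 31/31 + 31/30 + 31/29 + ... + 31/2 + 31/1 = 31·H_{31}.
H_{31} = 4.02725, so E[T] = 124.84460.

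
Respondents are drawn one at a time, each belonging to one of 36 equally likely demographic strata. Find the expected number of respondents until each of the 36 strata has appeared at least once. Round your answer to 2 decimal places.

150.28

Split into phases: going from k distinct to k+1 distinct takes on average 36/(36-k) respondents.
E[T] = 36/36 + 36/35 + 36/34 + ... + 36/2 + 36/1 = 36·H_{36}.
H_{36} = 4.175, so E[T] = 150.284.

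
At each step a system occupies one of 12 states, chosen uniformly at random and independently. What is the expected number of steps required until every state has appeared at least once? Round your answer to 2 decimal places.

37.24

The wait to go from k to k+1 distinct states is geometric with mean 12/(12-k).
E[T] = 12/12 + 12/11 + 12/10 + ... + 12/2 + 12/1 = 12·H_{12}.
H_{12} = 3.103, so E[T] = 37.239.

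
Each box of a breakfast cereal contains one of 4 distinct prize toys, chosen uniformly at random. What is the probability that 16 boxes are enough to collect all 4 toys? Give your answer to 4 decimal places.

0.9600

By inclusion–exclusion over which toys are missing,
P(all seen) = Σ_{j=0}^{4} (-1)^j C(4,j)((4-j)/4)^16
= 1.00000 - 0.04009 + 0.00009 - 0.00000 + 0.00000
= 0.96000.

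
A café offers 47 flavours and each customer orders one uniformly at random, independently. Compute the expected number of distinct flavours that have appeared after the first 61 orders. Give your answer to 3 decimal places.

For each flavour, P(seen in 61 orders) = 1 - (46/47)^61 = 0.7307.
By linearity of expectation, E[distinct seen] = 47·(1 - (46/47)^61) = 34.3423.

34.342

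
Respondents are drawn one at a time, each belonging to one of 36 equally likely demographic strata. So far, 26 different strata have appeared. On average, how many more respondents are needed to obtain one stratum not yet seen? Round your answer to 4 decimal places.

3.6000

The number of respondents until the next new stratum is geometric with success probability 10/36, so its mean is 36/10.
E = 36/10 = 3.60000.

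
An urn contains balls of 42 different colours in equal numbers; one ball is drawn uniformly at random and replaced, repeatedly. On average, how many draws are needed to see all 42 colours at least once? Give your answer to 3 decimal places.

Split into phases: going from k distinct to k+1 distinct takes on average 42/(42-k) draws.
E[T] = 42/42 + 42/41 + 42/40 + ... + 42/2 + 42/1 = 42·H_{42}.
H_{42} = 4.3267, so E[T] = 181.7232.

181.723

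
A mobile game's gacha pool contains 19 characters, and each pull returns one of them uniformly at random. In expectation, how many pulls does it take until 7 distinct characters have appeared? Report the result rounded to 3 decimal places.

8.446

Going from k to k+1 distinct takes a geometric number of pulls with mean 19/(19-k).
Sum over k = 0,...,6: E = 19/19 + 19/18 + 19/17 + ... + 19/14 + 19/13 = 8.4461.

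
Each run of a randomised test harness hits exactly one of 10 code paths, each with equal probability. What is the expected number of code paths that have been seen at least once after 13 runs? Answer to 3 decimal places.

7.458

For each code path, P(seen in 13 runs) = 1 - (9/10)^13 = 0.7458.
By linearity of expectation, E[distinct seen] = 10·(1 - (9/10)^13) = 7.4581.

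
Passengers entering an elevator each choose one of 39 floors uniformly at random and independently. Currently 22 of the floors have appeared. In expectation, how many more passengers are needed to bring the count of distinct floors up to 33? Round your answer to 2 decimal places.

38.59

From k distinct to k+1 distinct takes on average 39/(39-k) passengers.
Sum over k = 22,...,32: E = 39/17 + 39/16 + 39/15 + ... + 39/8 + 39/7 = 38.593.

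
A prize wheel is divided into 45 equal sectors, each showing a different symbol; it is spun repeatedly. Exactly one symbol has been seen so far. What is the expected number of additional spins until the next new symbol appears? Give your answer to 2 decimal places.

The number of spins until the next new symbol is geometric with success probability 44/45, so its mean is 45/44.
E = 45/44 = 1.023.

1.02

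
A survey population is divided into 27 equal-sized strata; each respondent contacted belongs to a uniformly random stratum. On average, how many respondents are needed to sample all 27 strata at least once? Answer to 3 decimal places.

105.069

Split into phases: going from k distinct to k+1 distinct takes on average 27/(27-k) respondents.
E[T] = 27/27 + 27/26 + 27/25 + ... + 27/2 + 27/1 = 27·H_{27}.
H_{27} = 3.8915, so E[T] = 105.0693.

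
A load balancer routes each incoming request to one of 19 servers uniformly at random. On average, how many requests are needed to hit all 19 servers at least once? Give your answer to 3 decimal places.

67.407

Split into phases: going from k distinct to k+1 distinct takes on average 19/(19-k) requests.
E[T] = 19/19 + 19/18 + 19/17 + ... + 19/2 + 19/1 = 19·H_{19}.
H_{19} = 3.5477, so E[T] = 67.4071.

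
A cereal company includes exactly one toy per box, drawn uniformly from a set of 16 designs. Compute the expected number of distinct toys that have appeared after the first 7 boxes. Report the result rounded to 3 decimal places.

5.816

For each toy, P(seen in 7 boxes) = 1 - (15/16)^7 = 0.3635.
By linearity of expectation, E[distinct seen] = 16·(1 - (15/16)^7) = 5.8160.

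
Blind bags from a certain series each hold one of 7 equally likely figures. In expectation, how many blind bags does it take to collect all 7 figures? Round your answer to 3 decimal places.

18.150

After k distinct figures have appeared, the next blind bag gives a new one with probability (7-k)/7, so the expected wait for the (k+1)-th is 7/(7-k).
E[T] = 7/7 + 7/6 + 7/5 + ... + 7/2 + 7/1 = 7·H_{7}.
H_{7} = 2.5929, so E[T] = 18.1500.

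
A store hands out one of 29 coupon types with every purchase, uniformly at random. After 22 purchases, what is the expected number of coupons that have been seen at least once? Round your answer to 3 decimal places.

15.600

For each coupon, P(seen in 22 purchases) = 1 - (28/29)^22 = 0.5379.
By linearity of expectation, E[distinct seen] = 29·(1 - (28/29)^22) = 15.5996.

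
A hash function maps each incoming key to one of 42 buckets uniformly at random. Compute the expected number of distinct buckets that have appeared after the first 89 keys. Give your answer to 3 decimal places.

For each bucket, P(seen in 89 keys) = 1 - (41/42)^89 = 0.8829.
By linearity of expectation, E[distinct seen] = 42·(1 - (41/42)^89) = 37.0816.

37.082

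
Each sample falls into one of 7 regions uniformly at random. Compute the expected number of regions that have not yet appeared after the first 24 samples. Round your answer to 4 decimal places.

For each region, P(unseen after 24) = (6/7)^24 = 0.02473.
By linearity of expectation, E[unseen] = 7·(6/7)^24 = 0.17313.

0.1731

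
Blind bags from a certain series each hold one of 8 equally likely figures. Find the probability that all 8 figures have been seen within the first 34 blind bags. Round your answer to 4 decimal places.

By inclusion–exclusion over which figures are missing,
P(all seen) = Σ_{j=0}^{8} (-1)^j C(8,j)((8-j)/8)^34
= 1.00000 - 0.08538 + 0.00158 - 0.00001 + 0.00000 - 0.00000 + 0.00000 - 0.00000 + 0.00000
= 0.91619.

0.9162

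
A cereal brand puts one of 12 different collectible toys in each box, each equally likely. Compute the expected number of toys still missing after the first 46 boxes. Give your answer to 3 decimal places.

0.219

For each toy, P(unseen after 46) = (11/12)^46 = 0.0183.
By linearity of expectation, E[unseen] = 12·(11/12)^46 = 0.2192.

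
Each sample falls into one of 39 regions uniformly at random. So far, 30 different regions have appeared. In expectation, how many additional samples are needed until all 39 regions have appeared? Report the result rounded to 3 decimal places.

From k distinct to k+1 distinct takes on average 39/(39-k) samples.
Sum over k = 30,...,38: E = 39/9 + 39/8 + 39/7 + ... + 39/2 + 39/1 = 110.3298.

110.330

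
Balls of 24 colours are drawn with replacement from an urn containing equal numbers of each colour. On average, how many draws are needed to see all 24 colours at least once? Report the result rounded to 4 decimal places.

After k distinct colours have appeared, the next draw gives a new one with probability (24-k)/24, so the expected wait for the (k+1)-th is 24/(24-k).
E[T] = 24/24 + 24/23 + 24/22 + ... + 24/2 + 24/1 = 24·H_{24}.
H_{24} = 3.77596, so E[T] = 90.62300.

90.6230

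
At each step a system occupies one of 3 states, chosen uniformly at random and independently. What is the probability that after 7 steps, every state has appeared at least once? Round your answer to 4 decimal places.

By inclusion–exclusion over which states are missing,
P(all seen) = Σ_{j=0}^{3} (-1)^j C(3,j)((3-j)/3)^7
= 1.00000 - 0.17558 + 0.00137 - 0.00000
= 0.82579.

0.8258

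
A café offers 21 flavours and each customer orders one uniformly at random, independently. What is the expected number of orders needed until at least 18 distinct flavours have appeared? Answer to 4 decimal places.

38.0525

Going from k to k+1 distinct takes a geometric number of orders with mean 21/(21-k).
Sum over k = 0,...,17: E = 21/21 + 21/20 + 21/19 + ... + 21/5 + 21/4 = 38.05253.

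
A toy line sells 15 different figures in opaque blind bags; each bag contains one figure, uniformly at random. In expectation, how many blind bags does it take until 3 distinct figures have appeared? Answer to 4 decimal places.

Going from k to k+1 distinct takes a geometric number of blind bags with mean 15/(15-k).
Sum over k = 0,...,2: E = 15/15 + 15/14 + 15/13 = 3.22527.

3.2253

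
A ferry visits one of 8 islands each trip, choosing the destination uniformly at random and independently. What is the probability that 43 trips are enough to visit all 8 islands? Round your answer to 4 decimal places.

Let A_i be the event that island i is missing after 43 trips. By inclusion–exclusion on the A_i,
P(all seen) = Σ_{j=0}^{8} (-1)^j C(8,j)((8-j)/8)^43
= 1.00000 - 0.02567 + 0.00012 - 0.00000 + 0.00000 - 0.00000 + 0.00000 - 0.00000 + 0.00000
= 0.97445.

0.9744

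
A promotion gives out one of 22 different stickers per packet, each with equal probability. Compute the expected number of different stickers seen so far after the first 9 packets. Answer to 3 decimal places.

For each sticker, P(seen in 9 packets) = 1 - (21/22)^9 = 0.3421.
By linearity of expectation, E[distinct seen] = 22·(1 - (21/22)^9) = 7.5259.

7.526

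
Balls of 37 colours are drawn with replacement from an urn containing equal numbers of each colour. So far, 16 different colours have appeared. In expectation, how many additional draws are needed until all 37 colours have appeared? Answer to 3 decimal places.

With k distinct colours already seen, the next new one takes an expected 37/(37-k) draws.
Sum over k = 16,...,36: E = 37/21 + 37/20 + 37/19 + ... + 37/2 + 37/1 = 134.8783.

134.878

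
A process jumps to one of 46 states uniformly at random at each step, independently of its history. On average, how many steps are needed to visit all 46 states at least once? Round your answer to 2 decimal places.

Split into phases: going from k distinct to k+1 distinct takes on average 46/(46-k) steps.
E[T] = 46/46 + 46/45 + 46/44 + ... + 46/2 + 46/1 = 46·H_{46}.
H_{46} = 4.417, so E[T] = 203.168.

203.17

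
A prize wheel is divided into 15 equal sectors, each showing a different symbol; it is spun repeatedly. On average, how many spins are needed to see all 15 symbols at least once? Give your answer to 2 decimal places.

Split into phases: going from k distinct to k+1 distinct takes on average 15/(15-k) spins.
E[T] = 15/15 + 15/14 + 15/13 + ... + 15/2 + 15/1 = 15·H_{15}.
H_{15} = 3.318, so E[T] = 49.773.

49.77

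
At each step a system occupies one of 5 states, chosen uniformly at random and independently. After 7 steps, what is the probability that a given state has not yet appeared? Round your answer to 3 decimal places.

On each step the fixed state fails to appear with probability 4/5.
P(still missing after 7) = (4/5)^7 = 0.2097.

0.210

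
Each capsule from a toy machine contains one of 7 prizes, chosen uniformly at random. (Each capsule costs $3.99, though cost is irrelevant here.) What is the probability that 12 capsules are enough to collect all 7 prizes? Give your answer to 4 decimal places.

Let A_i be the event that prize i is missing after 12 capsules. By inclusion–exclusion on the A_i,
P(all seen) = Σ_{j=0}^{7} (-1)^j C(7,j)((7-j)/7)^12
= 1.00000 - 1.10087 + 0.37041 - 0.04242 + 0.00134 - 0.00001 + 0.00000 - 0.00000
= 0.22845.

0.2285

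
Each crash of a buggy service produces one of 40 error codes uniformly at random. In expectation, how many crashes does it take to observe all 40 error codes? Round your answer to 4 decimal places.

The wait to go from k to k+1 distinct error codes is geometric with mean 40/(40-k).
E[T] = 40/40 + 40/39 + 40/38 + ... + 40/2 + 40/1 = 40·H_{40}.
H_{40} = 4.27854, so E[T] = 171.14172.

171.1417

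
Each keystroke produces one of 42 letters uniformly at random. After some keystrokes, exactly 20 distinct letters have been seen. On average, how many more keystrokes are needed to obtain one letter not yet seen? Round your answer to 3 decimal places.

The number of keystrokes until the next new letter is geometric with success probability 22/42, so its mean is 42/22.
E = 42/22 = 1.9091.

1.909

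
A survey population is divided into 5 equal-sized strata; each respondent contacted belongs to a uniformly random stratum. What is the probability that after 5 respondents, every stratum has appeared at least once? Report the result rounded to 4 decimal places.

0.0384

By inclusion–exclusion over which strata are missing,
P(all seen) = Σ_{j=0}^{5} (-1)^j C(5,j)((5-j)/5)^5
= 1.00000 - 1.63840 + 0.77760 - 0.10240 + 0.00160 - 0.00000
= 0.03840.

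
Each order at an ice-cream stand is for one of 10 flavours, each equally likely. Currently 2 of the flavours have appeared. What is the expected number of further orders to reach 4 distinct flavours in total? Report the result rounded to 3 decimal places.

2.679

The wait to go from k to k+1 distinct flavours is geometric with mean 10/(10-k).
Sum over k = 2,...,3: E = 10/8 + 10/7 = 2.6786.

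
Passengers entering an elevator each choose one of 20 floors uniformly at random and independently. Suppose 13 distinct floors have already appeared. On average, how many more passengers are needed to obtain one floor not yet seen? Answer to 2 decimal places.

2.86

The number of passengers until the next new floor is geometric with success probability 7/20, so its mean is 20/7.
E = 20/7 = 2.857.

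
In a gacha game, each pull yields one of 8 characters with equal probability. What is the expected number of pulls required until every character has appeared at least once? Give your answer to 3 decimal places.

After k distinct characters have appeared, the next pull gives a new one with probability (8-k)/8, so the expected wait for the (k+1)-th is 8/(8-k).
E[T] = 8/8 + 8/7 + 8/6 + ... + 8/2 + 8/1 = 8·H_{8}.
H_{8} = 2.7179, so E[T] = 21.7429.

21.743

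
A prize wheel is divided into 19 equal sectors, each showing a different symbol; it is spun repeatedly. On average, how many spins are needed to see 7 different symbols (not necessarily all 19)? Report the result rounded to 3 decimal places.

8.446

With k distinct symbols already seen, the next new one arrives after an expected 19/(19-k) spins.
Sum over k = 0,...,6: E = 19/19 + 19/18 + 19/17 + ... + 19/14 + 19/13 = 8.4461.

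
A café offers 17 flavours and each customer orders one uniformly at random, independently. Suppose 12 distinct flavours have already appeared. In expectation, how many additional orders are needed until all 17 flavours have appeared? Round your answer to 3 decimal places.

38.817

From k distinct to k+1 distinct takes on average 17/(17-k) orders.
Sum over k = 12,...,16: E = 17/5 + 17/4 + 17/3 + 17/2 + 17/1 = 38.8167.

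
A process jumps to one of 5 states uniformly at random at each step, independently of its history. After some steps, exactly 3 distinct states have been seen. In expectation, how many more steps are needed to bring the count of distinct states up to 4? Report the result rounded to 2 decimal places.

The wait to go from k to k+1 distinct states is geometric with mean 5/(5-k).
Only the k = 3 term is needed: E = 5/2 = 2.500.

2.50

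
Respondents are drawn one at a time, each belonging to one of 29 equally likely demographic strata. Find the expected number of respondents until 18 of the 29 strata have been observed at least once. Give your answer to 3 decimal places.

Going from k to k+1 distinct takes a geometric number of respondents with mean 29/(29-k).
Sum over k = 0,...,17: E = 29/29 + 29/28 + 29/27 + ... + 29/13 + 29/12 = 27.3115.

27.312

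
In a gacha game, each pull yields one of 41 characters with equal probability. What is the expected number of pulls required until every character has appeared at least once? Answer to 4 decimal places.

176.4203

After k distinct characters have appeared, the next pull gives a new one with probability (41-k)/41, so the expected wait for the (k+1)-th is 41/(41-k).
E[T] = 41/41 + 41/40 + 41/39 + ... + 41/2 + 41/1 = 41·H_{41}.
H_{41} = 4.30293, so E[T] = 176.42026.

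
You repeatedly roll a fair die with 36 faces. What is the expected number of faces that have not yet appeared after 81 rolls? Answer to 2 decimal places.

3.68

For each face, P(unseen after 81) = (35/36)^81 = 0.102.
By linearity of expectation, E[unseen] = 36·(35/36)^81 = 3.675.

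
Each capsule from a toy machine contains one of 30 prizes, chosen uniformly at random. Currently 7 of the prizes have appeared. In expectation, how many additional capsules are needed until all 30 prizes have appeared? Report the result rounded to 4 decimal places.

112.0287

From k distinct to k+1 distinct takes on average 30/(30-k) capsules.
Sum over k = 7,...,29: E = 30/23 + 30/22 + 30/21 + ... + 30/2 + 30/1 = 112.02875.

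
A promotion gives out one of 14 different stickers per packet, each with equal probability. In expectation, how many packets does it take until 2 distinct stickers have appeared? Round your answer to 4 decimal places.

With k distinct stickers already seen, the next new one arrives after an expected 14/(14-k) packets.
Sum over k = 0,...,1: E = 14/14 + 14/13 = 2.07692.

2.0769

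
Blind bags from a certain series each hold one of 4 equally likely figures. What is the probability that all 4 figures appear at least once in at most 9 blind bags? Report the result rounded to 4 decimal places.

0.7114

Let A_i be the event that figure i is missing after 9 blind bags. By inclusion–exclusion on the A_i,
P(all seen) = Σ_{j=0}^{4} (-1)^j C(4,j)((4-j)/4)^9
= 1.00000 - 0.30034 + 0.01172 - 0.00002 + 0.00000
= 0.71136.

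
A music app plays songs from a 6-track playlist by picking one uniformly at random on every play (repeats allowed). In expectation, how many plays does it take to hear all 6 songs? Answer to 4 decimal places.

After k distinct songs have appeared, the next play gives a new one with probability (6-k)/6, so the expected wait for the (k+1)-th is 6/(6-k).
E[T] = 6/6 + 6/5 + 6/4 + 6/3 + 6/2 + 6/1 = 6·H_{6}.
H_{6} = 2.45000, so E[T] = 14.70000.

14.7000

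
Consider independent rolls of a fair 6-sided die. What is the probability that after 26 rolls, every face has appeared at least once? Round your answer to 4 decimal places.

0.9480

Let A_i be the event that face i is missing after 26 rolls. By inclusion–exclusion on the A_i,
P(all seen) = Σ_{j=0}^{6} (-1)^j C(6,j)((6-j)/6)^26
= 1.00000 - 0.05241 + 0.00040 - 0.00000 + 0.00000 - 0.00000 + 0.00000
= 0.94798.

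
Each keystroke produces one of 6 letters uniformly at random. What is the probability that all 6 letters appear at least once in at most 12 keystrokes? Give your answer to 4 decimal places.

0.4378

Let A_i be the event that letter i is missing after 12 keystrokes. By inclusion–exclusion on the A_i,
P(all seen) = Σ_{j=0}^{6} (-1)^j C(6,j)((6-j)/6)^12
= 1.00000 - 0.67294 + 0.11561 - 0.00488 + 0.00003 - 0.00000 + 0.00000
= 0.43782.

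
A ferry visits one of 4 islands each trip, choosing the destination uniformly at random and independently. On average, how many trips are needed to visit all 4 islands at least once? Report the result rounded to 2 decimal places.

The wait to go from k to k+1 distinct islands is geometric with mean 4/(4-k).
E[T] = 4/4 + 4/3 + 4/2 + 4/1 = 4·H_{4}.
H_{4} = 2.083, so E[T] = 8.333.

8.33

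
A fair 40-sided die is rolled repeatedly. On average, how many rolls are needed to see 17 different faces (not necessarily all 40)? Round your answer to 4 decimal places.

With k distinct faces already seen, the next new one arrives after an expected 40/(40-k) rolls.
Sum over k = 0,...,16: E = 40/40 + 40/39 + 40/38 + ... + 40/25 + 40/24 = 21.77006.

21.7701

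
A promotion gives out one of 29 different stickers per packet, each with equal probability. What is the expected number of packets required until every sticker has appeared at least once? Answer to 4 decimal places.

114.8880

After k distinct stickers have appeared, the next packet gives a new one with probability (29-k)/29, so the expected wait for the (k+1)-th is 29/(29-k).
E[T] = 29/29 + 29/28 + 29/27 + ... + 29/2 + 29/1 = 29·H_{29}.
H_{29} = 3.96165, so E[T] = 114.88796.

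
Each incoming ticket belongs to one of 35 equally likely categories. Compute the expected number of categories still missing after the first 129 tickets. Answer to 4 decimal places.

0.8319

For each category, P(unseen after 129) = (34/35)^129 = 0.02377.
By linearity of expectation, E[unseen] = 35·(34/35)^129 = 0.83190.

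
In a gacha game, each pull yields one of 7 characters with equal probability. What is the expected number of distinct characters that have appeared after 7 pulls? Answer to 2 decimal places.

For each character, P(seen in 7 pulls) = 1 - (6/7)^7 = 0.660.
By linearity of expectation, E[distinct seen] = 7·(1 - (6/7)^7) = 4.621.

4.62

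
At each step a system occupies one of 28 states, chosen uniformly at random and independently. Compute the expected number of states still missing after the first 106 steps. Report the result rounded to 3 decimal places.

0.593

For each state, P(unseen after 106) = (27/28)^106 = 0.0212.
By linearity of expectation, E[unseen] = 28·(27/28)^106 = 0.5929.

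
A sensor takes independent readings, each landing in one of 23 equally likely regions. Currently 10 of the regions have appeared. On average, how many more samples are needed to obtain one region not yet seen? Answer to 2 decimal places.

The number of samples until the next new region is geometric with success probability 13/23, so its mean is 23/13.
E = 23/13 = 1.769.

1.77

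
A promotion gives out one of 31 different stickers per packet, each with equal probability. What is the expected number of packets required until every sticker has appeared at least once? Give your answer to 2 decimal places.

After k distinct stickers have appeared, the next packet gives a new one with probability (31-k)/31, so the expected wait for the (k+1)-th is 31/(31-k).
E[T] = 31/31 + 31/30 + 31/29 + ... + 31/2 + 31/1 = 31·H_{31}.
H_{31} = 4.027, so E[T] = 124.845.

124.84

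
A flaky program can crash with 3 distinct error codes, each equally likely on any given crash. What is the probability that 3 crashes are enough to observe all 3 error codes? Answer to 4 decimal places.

0.2222

By inclusion–exclusion over which error codes are missing,
P(all seen) = Σ_{j=0}^{3} (-1)^j C(3,j)((3-j)/3)^3
= 1.00000 - 0.88889 + 0.11111 - 0.00000
= 0.22222.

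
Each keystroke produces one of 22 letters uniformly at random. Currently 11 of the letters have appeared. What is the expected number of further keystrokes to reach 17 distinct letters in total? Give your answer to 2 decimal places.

The wait to go from k to k+1 distinct letters is geometric with mean 22/(22-k).
Sum over k = 11,...,16: E = 22/11 + 22/10 + 22/9 + 22/8 + 22/7 + 22/6 = 16.204.

16.20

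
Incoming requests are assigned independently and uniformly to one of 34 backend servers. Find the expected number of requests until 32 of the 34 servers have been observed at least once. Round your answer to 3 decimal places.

89.019

Going from k to k+1 distinct takes a geometric number of requests with mean 34/(34-k).
Sum over k = 0,...,31: E = 34/34 + 34/33 + 34/32 + ... + 34/4 + 34/3 = 89.0191.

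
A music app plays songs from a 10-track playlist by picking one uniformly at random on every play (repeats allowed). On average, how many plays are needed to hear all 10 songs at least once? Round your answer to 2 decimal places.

29.29

The wait to go from k to k+1 distinct songs is geometric with mean 10/(10-k).
E[T] = 10/10 + 10/9 + 10/8 + ... + 10/2 + 10/1 = 10·H_{10}.
H_{10} = 2.929, so E[T] = 29.290.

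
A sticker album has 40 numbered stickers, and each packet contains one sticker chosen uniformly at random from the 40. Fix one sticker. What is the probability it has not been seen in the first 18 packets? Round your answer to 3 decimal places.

0.634

Each packet misses the fixed sticker with probability (40-1)/40 = 39/40, independently.
P(still missing after 18) = (39/40)^18 = 0.6340.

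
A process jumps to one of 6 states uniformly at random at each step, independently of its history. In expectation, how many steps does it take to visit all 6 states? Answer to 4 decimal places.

The wait to go from k to k+1 distinct states is geometric with mean 6/(6-k).
E[T] = 6/6 + 6/5 + 6/4 + 6/3 + 6/2 + 6/1 = 6·H_{6}.
H_{6} = 2.45000, so E[T] = 14.70000.

14.7000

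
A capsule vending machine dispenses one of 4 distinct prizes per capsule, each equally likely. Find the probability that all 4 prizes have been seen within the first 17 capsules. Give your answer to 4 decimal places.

Let A_i be the event that prize i is missing after 17 capsules. By inclusion–exclusion on the A_i,
P(all seen) = Σ_{j=0}^{4} (-1)^j C(4,j)((4-j)/4)^17
= 1.00000 - 0.03007 + 0.00005 - 0.00000 + 0.00000
= 0.96998.

0.9700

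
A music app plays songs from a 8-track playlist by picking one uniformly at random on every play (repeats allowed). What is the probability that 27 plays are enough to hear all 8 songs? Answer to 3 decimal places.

0.794

By inclusion–exclusion over which songs are missing,
P(all seen) = Σ_{j=0}^{8} (-1)^j C(8,j)((8-j)/8)^27
= 1.0000 - 0.2174 + 0.0119 - 0.0002 + 0.0000 - 0.0000 + 0.0000 - 0.0000 + 0.0000
= 0.7943.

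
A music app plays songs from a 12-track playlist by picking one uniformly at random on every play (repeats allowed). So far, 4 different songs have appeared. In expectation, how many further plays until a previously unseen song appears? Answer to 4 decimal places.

1.5000

Each play yields a new song with probability (12-4)/12 = 8/12, so the wait is geometric with mean 12/8.
E = 12/8 = 1.50000.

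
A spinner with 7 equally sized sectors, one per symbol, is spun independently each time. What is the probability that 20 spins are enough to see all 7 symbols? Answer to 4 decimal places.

0.7039

By inclusion–exclusion over which symbols are missing,
P(all seen) = Σ_{j=0}^{7} (-1)^j C(7,j)((7-j)/7)^20
= 1.00000 - 0.32075 + 0.02510 - 0.00048 + 0.00000 - 0.00000 + 0.00000 - 0.00000
= 0.70387.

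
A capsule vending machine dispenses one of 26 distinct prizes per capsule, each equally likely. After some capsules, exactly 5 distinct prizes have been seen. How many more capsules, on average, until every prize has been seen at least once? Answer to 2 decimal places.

With k distinct prizes already seen, the next new one takes an expected 26/(26-k) capsules.
Sum over k = 5,...,25: E = 26/21 + 26/20 + 26/19 + ... + 26/2 + 26/1 = 94.779.

94.78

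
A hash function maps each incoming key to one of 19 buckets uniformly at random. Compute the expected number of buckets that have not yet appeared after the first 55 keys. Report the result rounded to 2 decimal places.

0.97

For each bucket, P(unseen after 55) = (18/19)^55 = 0.051.
By linearity of expectation, E[unseen] = 19·(18/19)^55 = 0.971.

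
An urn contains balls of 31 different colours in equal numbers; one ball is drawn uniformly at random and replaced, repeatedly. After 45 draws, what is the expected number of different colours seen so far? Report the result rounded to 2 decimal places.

23.91

For each colour, P(seen in 45 draws) = 1 - (30/31)^45 = 0.771.
By linearity of expectation, E[distinct seen] = 31·(1 - (30/31)^45) = 23.912.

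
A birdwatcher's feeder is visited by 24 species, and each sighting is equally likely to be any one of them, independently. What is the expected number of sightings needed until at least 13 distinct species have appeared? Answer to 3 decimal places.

18.146

With k distinct species already seen, the next new one arrives after an expected 24/(24-k) sightings.
Sum over k = 0,...,12: E = 24/24 + 24/23 + 24/22 + ... + 24/13 + 24/12 = 18.1459.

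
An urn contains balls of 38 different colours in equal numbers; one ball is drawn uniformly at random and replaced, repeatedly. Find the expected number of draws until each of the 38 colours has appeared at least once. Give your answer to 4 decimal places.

The wait to go from k to k+1 distinct colours is geometric with mean 38/(38-k).
E[T] = 38/38 + 38/37 + 38/36 + ... + 38/2 + 38/1 = 38·H_{38}.
H_{38} = 4.22790, so E[T] = 160.66028.

160.6603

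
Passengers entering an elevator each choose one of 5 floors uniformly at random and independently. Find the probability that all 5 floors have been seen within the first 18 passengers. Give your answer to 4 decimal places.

Let A_i be the event that floor i is missing after 18 passengers. By inclusion–exclusion on the A_i,
P(all seen) = Σ_{j=0}^{5} (-1)^j C(5,j)((5-j)/5)^18
= 1.00000 - 0.09007 + 0.00102 - 0.00000 + 0.00000 - 0.00000
= 0.91094.

0.9109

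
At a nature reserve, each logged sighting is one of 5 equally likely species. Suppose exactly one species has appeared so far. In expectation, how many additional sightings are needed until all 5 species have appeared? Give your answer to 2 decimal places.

10.42

With k distinct species already seen, the next new one takes an expected 5/(5-k) sightings.
Sum over k = 1,...,4: E = 5/4 + 5/3 + 5/2 + 5/1 = 10.417.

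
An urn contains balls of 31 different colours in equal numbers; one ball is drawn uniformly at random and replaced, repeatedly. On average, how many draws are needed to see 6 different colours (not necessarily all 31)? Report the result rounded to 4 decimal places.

With k distinct colours already seen, the next new one arrives after an expected 31/(31-k) draws.
Sum over k = 0,...,5: E = 31/31 + 31/30 + 31/29 + 31/28 + 31/27 + 31/26 = 6.54990.

6.5499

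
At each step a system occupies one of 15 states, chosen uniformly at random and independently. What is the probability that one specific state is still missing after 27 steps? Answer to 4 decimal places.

Each step misses the fixed state with probability (15-1)/15 = 14/15, independently.
P(still missing after 27) = (14/15)^27 = 0.15524.

0.1552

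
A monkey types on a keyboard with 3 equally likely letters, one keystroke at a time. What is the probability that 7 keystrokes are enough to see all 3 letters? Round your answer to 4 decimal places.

0.8258

Let A_i be the event that letter i is missing after 7 keystrokes. By inclusion–exclusion on the A_i,
P(all seen) = Σ_{j=0}^{3} (-1)^j C(3,j)((3-j)/3)^7
= 1.00000 - 0.17558 + 0.00137 - 0.00000
= 0.82579.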